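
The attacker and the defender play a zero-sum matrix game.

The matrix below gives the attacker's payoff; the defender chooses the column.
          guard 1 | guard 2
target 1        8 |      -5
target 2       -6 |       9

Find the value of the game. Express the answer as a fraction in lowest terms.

3/2

Row minima are -5 and -6, so the attacker's maximin is -5; column maxima are 8 and 9, so the defender's minimax is 8. These differ, so the equilibrium is in mixed strategies.
Let the attacker play target 1 with probability p. The defender is indifferent when 8p − 6(1−p) = −5p + 9(1−p), giving p = 15/28.
Let the defender play guard 1 with probability q. The attacker is indifferent when 8q − 5(1−q) = −6q + 9(1−q), giving q = 1/2.
The value is 8·(1/2) + (-5)·(1/2) = 3/2.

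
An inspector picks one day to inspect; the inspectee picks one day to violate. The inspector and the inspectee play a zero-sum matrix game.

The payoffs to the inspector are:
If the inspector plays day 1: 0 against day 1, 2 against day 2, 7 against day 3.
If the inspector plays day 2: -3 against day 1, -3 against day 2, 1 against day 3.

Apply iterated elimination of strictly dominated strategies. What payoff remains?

Column day 3 is strictly dominated by day 1 for the inspectee (0<7, -3<1); eliminate day 3.
Row day 2 is strictly dominated by row day 1 (0>-3, 2>-3); eliminate day 2.
Column day 2 is strictly dominated by day 1 for the inspectee (0<2); eliminate day 2.
Only (day 1, day 1) remains, with payoff 0.

0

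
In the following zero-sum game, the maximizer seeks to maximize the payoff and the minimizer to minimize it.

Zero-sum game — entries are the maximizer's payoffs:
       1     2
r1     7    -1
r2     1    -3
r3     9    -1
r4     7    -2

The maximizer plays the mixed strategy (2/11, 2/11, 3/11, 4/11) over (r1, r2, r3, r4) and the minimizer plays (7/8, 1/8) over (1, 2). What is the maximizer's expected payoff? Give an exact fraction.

Against (7/8, 1/8), each row's expected payoff is r1: 6; r2: 1/2; r3: 31/4; r4: 47/8.
Taking the (2/11, 2/11, 3/11, 4/11)-weighted average: (2/11)·(6) + (2/11)·(1/2) + (3/11)·(31/4) + (4/11)·(47/8) = 239/44.

239/44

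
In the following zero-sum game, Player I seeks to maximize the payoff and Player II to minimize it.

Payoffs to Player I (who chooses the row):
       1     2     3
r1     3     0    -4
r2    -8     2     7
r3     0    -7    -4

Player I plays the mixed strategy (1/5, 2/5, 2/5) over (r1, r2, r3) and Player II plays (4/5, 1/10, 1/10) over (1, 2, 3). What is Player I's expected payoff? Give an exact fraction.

-56/25

Against (4/5, 1/10, 1/10), each row's expected payoff is r1: 2; r2: -11/2; r3: -11/10.
Taking the (1/5, 2/5, 2/5)-weighted average: (1/5)·(2) + (2/5)·(-11/2) + (2/5)·(-11/10) = -56/25.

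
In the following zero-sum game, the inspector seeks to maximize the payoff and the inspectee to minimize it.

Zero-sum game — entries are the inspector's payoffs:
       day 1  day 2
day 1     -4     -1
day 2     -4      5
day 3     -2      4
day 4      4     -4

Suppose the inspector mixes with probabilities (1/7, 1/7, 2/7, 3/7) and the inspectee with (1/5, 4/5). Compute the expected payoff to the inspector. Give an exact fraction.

0

Against (1/5, 4/5), each row's expected payoff is day 1: -8/5; day 2: 16/5; day 3: 14/5; day 4: -12/5.
Taking the (1/7, 1/7, 2/7, 3/7)-weighted average: (1/7)·(-8/5) + (1/7)·(16/5) + (2/7)·(14/5) + (3/7)·(-12/5) = 0.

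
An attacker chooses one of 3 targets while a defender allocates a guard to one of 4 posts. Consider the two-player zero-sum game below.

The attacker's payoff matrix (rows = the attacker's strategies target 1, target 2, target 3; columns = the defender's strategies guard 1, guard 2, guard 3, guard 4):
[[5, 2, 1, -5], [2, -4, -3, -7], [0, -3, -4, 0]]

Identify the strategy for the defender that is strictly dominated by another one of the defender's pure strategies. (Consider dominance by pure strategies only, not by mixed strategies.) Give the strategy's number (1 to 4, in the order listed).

1

The defender prefers columns that give the attacker less. Compare guard 1 with guard 2: 2 < 5, -4 < 2, -3 < 0.
So guard 2 strictly dominates guard 1 for the defender; guard 1 is strictly dominated.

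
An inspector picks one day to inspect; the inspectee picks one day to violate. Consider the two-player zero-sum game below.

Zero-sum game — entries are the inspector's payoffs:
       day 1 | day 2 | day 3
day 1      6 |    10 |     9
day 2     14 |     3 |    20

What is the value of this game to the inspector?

122/15

Column day 3 is strictly dominated by day 1 for the inspectee (it gives the inspector more in every row).
The remaining 2×2 game on (day 1, day 2) × (day 1, day 2) has no saddle point. Let the inspector play day 1 with probability p; indifference gives 6p + 14(1−p) = 10p + 3(1−p), so p = 11/15.
Similarly the inspectee's optimal q on day 1 is 7/15, and the value is 6·(7/15) + (10)·(8/15) = 122/15.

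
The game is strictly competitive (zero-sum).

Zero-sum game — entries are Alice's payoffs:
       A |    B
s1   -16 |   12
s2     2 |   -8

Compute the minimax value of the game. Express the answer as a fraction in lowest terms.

-52/19

Row minima are -16 and -8, so Alice's maximin is -8; column maxima are 2 and 12, so Bob's minimax is 2. These differ, so the equilibrium is in mixed strategies.
Let Alice play s1 with probability p. Bob is indifferent when −16p + 2(1−p) = 12p − 8(1−p), giving p = 5/19.
Let Bob play A with probability q. Alice is indifferent when −16q + 12(1−q) = 2q − 8(1−q), giving q = 10/19.
The value is -16·(10/19) + (12)·(9/19) = -52/19.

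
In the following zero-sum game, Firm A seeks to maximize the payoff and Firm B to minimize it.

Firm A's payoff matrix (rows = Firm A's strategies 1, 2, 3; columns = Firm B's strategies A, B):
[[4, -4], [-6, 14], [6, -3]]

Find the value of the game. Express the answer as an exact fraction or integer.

Row 1 is strictly dominated by row 3, so Firm A never plays it.
The remaining 2×2 game on (2, 3) × (A, B) has no saddle point. Let Firm A play 2 with probability p; indifference gives −6p + 6(1−p) = 14p − 3(1−p), so p = 9/29.
Similarly Firm B's optimal q on A is 17/29, and the value is -6·(17/29) + (14)·(12/29) = 66/29.

66/29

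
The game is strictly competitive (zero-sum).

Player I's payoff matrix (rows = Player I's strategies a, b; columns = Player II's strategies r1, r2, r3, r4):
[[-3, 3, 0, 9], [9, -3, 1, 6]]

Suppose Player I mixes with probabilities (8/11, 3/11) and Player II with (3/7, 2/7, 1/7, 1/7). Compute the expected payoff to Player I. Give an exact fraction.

Against (3/7, 2/7, 1/7, 1/7), each row's expected payoff is a: 6/7; b: 4.
Taking the (8/11, 3/11)-weighted average: (8/11)·(6/7) + (3/11)·(4) = 12/7.

12/7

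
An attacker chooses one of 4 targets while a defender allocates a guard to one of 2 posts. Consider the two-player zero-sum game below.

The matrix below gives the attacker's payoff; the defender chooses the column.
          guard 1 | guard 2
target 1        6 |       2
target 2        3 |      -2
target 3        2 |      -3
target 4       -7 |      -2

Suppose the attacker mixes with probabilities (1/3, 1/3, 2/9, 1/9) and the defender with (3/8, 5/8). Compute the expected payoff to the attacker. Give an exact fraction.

4/9

Against (3/8, 5/8), each row's expected payoff is target 1: 7/2; target 2: -1/8; target 3: -9/8; target 4: -31/8.
Taking the (1/3, 1/3, 2/9, 1/9)-weighted average: (1/3)·(7/2) + (1/3)·(-1/8) + (2/9)·(-9/8) + (1/9)·(-31/8) = 4/9.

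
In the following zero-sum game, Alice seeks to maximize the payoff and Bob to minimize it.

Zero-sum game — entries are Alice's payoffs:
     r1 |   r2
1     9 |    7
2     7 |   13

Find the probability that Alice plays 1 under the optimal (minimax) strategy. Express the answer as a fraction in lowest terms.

Row minima are 7 and 7, so Alice's maximin is 7; column maxima are 9 and 13, so Bob's minimax is 9. These differ, so the equilibrium is in mixed strategies.
Let Alice play 1 with probability p. Bob is indifferent when 9p + 7(1−p) = 7p + 13(1−p), giving p = 3/4.

3/4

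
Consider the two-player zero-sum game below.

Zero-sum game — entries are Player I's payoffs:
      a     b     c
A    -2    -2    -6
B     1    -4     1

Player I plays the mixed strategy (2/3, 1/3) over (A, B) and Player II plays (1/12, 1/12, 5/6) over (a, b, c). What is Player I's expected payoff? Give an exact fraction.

-121/36

Against (1/12, 1/12, 5/6), each row's expected payoff is A: -16/3; B: 7/12.
Taking the (2/3, 1/3)-weighted average: (2/3)·(-16/3) + (1/3)·(7/12) = -121/36.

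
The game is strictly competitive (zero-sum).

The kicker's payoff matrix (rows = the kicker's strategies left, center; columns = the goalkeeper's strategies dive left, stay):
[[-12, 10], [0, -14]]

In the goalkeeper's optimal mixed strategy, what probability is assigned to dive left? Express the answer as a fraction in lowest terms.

2/3

Row minima are -12 and -14, so the kicker's maximin is -12; column maxima are 0 and 10, so the goalkeeper's minimax is 0. These differ, so the equilibrium is in mixed strategies.
Let the goalkeeper play dive left with probability q. The kicker is indifferent when −12q + 10(1−q) = −14(1−q), giving q = 2/3.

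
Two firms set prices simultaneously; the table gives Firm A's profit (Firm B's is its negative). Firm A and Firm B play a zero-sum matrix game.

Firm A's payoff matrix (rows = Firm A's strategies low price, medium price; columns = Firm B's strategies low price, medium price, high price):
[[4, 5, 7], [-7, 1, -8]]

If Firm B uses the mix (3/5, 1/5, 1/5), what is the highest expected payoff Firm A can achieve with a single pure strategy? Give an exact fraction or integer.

low price: (4)·(3/5) + (5)·(1/5) + (7)·(1/5) = 24/5.
medium price: (-7)·(3/5) + (1)·(1/5) + (-8)·(1/5) = -28/5.
The best pure response is low price with expected payoff 24/5.

24/5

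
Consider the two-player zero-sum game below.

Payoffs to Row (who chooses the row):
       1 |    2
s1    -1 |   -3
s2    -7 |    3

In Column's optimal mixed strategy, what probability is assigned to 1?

Row minima are -3 and -7, so Row's maximin is -3; column maxima are -1 and 3, so Column's minimax is -1. These differ, so the equilibrium is in mixed strategies.
Let Column play 1 with probability q. Row is indifferent when −q − 3(1−q) = −7q + 3(1−q), giving q = 1/2.

1/2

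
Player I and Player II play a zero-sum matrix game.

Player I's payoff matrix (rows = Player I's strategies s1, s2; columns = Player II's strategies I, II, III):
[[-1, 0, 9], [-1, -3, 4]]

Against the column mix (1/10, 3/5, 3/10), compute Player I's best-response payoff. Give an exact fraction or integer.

13/5

s1: (-1)·(1/10) + (0)·(3/5) + (9)·(3/10) = 13/5.
s2: (-1)·(1/10) + (-3)·(3/5) + (4)·(3/10) = -7/10.
The best pure response is s1 with expected payoff 13/5.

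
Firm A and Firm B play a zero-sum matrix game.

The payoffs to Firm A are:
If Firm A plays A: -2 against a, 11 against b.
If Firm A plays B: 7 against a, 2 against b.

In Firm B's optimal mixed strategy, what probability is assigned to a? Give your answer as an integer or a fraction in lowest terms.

1/2

Row minima are -2 and 2, so Firm A's maximin is 2; column maxima are 7 and 11, so Firm B's minimax is 7. These differ, so the equilibrium is in mixed strategies.
Let Firm B play a with probability q. Firm A is indifferent when −2q + 11(1−q) = 7q + 2(1−q), giving q = 1/2.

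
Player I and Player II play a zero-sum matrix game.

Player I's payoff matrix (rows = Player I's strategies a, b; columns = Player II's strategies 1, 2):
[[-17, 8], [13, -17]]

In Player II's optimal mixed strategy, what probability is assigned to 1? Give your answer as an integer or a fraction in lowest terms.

5/11

Row minima are -17 and -17, so Player I's maximin is -17; column maxima are 13 and 8, so Player II's minimax is 8. These differ, so the equilibrium is in mixed strategies.
Let Player II play 1 with probability q. Player I is indifferent when −17q + 8(1−q) = 13q − 17(1−q), giving q = 5/11.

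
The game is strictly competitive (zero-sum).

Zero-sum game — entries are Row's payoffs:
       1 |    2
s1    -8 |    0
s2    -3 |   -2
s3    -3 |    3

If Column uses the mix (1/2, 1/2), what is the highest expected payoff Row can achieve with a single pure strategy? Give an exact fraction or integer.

0

s1: (-8)·(1/2) + (0)·(1/2) = -4.
s2: (-3)·(1/2) + (-2)·(1/2) = -5/2.
s3: (-3)·(1/2) + (3)·(1/2) = 0.
The best pure response is s3 with expected payoff 0.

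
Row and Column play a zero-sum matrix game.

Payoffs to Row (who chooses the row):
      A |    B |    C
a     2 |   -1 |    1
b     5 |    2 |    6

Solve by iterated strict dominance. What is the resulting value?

Row a is strictly dominated by row b (5>2, 2>-1, 6>1); eliminate a.
Column C is strictly dominated by A for Column (5<6); eliminate C.
Column A is strictly dominated by B for Column (2<5); eliminate A.
Only (b, B) remains, with payoff 2.

2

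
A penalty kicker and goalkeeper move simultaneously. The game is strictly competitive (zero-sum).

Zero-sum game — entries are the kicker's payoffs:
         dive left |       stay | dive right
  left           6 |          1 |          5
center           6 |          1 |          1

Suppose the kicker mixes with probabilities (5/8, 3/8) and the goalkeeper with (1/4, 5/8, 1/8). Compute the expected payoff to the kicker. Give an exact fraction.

41/16

Against (1/4, 5/8, 1/8), each row's expected payoff is left: 11/4; center: 9/4.
Taking the (5/8, 3/8)-weighted average: (5/8)·(11/4) + (3/8)·(9/4) = 41/16.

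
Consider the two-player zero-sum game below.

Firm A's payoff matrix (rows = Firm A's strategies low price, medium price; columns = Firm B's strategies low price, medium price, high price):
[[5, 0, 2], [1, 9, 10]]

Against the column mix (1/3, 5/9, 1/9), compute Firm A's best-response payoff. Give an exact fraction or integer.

low price: (5)·(1/3) + (0)·(5/9) + (2)·(1/9) = 17/9.
medium price: (1)·(1/3) + (9)·(5/9) + (10)·(1/9) = 58/9.
The best pure response is medium price with expected payoff 58/9.

58/9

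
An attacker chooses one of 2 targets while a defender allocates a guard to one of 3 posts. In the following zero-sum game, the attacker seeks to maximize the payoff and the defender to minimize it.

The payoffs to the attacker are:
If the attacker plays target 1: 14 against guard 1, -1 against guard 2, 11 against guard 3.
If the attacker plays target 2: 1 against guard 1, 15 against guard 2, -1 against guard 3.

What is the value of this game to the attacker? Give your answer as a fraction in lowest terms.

41/7

Column guard 1 is strictly dominated by guard 3 for the defender (it gives the attacker more in every row).
The remaining 2×2 game on (target 1, target 2) × (guard 2, guard 3) has no saddle point. Let the attacker play target 1 with probability p; indifference gives −p + 15(1−p) = 11p − (1−p), so p = 4/7.
Similarly the defender's optimal q on guard 2 is 3/7, and the value is -1·(3/7) + (11)·(4/7) = 41/7.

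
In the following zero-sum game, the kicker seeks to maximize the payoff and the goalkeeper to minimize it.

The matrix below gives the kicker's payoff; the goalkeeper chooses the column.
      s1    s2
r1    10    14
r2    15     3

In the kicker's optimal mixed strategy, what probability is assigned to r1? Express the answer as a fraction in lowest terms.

Row minima are 10 and 3, so the kicker's maximin is 10; column maxima are 15 and 14, so the goalkeeper's minimax is 14. These differ, so the equilibrium is in mixed strategies.
Let the kicker play r1 with probability p. The goalkeeper is indifferent when 10p + 15(1−p) = 14p + 3(1−p), giving p = 3/4.

3/4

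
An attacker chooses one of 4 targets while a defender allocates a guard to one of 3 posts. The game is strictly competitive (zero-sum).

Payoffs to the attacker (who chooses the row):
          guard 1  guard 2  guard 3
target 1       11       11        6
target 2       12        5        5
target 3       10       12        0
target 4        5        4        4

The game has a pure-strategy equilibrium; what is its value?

6

Row minima: 6, 5, 0, 4 → the attacker's maximin is 6.
Column maxima: 12, 12, 6 → the defender's minimax is 6.
They coincide at (target 1, guard 3), so the value is 6.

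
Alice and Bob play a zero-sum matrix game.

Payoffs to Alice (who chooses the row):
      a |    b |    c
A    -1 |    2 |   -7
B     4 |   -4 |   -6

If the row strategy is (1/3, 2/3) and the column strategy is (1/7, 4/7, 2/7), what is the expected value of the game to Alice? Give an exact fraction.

Against (1/7, 4/7, 2/7), each row's expected payoff is A: -1; B: -24/7.
Taking the (1/3, 2/3)-weighted average: (1/3)·(-1) + (2/3)·(-24/7) = -55/21.

-55/21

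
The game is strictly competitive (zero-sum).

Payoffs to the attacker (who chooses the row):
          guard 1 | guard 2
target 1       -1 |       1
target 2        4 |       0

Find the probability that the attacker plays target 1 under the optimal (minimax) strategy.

2/3

Row minima are -1 and 0, so the attacker's maximin is 0; column maxima are 4 and 1, so the defender's minimax is 1. These differ, so the equilibrium is in mixed strategies.
Let the attacker play target 1 with probability p. The defender is indifferent when −p + 4(1−p) = p, giving p = 2/3.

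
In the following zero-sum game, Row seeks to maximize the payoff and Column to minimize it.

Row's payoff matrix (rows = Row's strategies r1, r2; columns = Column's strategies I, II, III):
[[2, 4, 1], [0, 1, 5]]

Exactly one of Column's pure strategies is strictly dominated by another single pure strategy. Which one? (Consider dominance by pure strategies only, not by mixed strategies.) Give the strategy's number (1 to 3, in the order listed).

2

Column prefers columns that give Row less. Compare II with I: 2 < 4, 0 < 1.
So I strictly dominates II for Column; II is strictly dominated.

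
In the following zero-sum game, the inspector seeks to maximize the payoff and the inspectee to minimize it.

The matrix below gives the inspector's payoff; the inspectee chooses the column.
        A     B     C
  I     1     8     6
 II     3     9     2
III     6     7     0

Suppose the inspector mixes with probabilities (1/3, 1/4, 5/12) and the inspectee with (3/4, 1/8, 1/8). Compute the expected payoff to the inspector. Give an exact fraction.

Against (3/4, 1/8, 1/8), each row's expected payoff is I: 5/2; II: 29/8; III: 43/8.
Taking the (1/3, 1/4, 5/12)-weighted average: (1/3)·(5/2) + (1/4)·(29/8) + (5/12)·(43/8) = 191/48.

191/48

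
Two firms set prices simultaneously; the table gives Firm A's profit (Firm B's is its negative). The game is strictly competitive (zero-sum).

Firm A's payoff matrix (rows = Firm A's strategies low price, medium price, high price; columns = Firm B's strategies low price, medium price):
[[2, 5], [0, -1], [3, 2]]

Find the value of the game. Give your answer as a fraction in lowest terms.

Row medium price is strictly dominated by row high price, so Firm A never plays it.
The remaining 2×2 game on (low price, high price) × (low price, medium price) has no saddle point. Let Firm A play low price with probability p; indifference gives 2p + 3(1−p) = 5p + 2(1−p), so p = 1/4.
Similarly Firm B's optimal q on low price is 3/4, and the value is 2·(3/4) + (5)·(1/4) = 11/4.

11/4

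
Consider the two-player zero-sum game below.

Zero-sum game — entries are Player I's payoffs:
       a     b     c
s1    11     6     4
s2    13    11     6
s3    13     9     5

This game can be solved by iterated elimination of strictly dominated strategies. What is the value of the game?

Row s1 is strictly dominated by row s2 (13>11, 11>6, 6>4); eliminate s1.
Column b is strictly dominated by c for Player II (6<11, 5<9); eliminate b.
Column a is strictly dominated by c for Player II (6<13, 5<13); eliminate a.
Row s3 is strictly dominated by row s2 (6>5); eliminate s3.
Only (s2, c) remains, with payoff 6.

6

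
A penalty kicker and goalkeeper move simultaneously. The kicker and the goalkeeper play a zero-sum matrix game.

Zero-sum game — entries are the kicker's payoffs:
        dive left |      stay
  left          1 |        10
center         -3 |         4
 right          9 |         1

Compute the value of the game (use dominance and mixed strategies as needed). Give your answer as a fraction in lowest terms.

Row center is strictly dominated by row left, so the kicker never plays it.
The remaining 2×2 game on (left, right) × (dive left, stay) has no saddle point. Let the kicker play left with probability p; indifference gives p + 9(1−p) = 10p + (1−p), so p = 8/17.
Similarly the goalkeeper's optimal q on dive left is 9/17, and the value is 1·(9/17) + (10)·(8/17) = 89/17.

89/17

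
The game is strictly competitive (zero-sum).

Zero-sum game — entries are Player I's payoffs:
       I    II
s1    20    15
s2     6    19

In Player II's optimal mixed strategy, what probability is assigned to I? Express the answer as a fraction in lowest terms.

2/9

Row minima are 15 and 6, so Player I's maximin is 15; column maxima are 20 and 19, so Player II's minimax is 19. These differ, so the equilibrium is in mixed strategies.
Let Player II play I with probability q. Player I is indifferent when 20q + 15(1−q) = 6q + 19(1−q), giving q = 2/9.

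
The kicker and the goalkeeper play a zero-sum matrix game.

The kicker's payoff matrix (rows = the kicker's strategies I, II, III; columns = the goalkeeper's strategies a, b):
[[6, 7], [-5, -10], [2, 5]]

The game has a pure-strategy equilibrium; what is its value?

Row minima: 6, -10, 2 → the kicker's maximin is 6.
Column maxima: 6, 7 → the goalkeeper's minimax is 6.
They coincide at (I, a), so the value is 6.

6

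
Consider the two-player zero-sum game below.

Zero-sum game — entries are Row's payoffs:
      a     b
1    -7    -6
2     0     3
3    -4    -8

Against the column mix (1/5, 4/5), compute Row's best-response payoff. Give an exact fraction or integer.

12/5

1: (-7)·(1/5) + (-6)·(4/5) = -31/5.
2: (0)·(1/5) + (3)·(4/5) = 12/5.
3: (-4)·(1/5) + (-8)·(4/5) = -36/5.
The best pure response is 2 with expected payoff 12/5.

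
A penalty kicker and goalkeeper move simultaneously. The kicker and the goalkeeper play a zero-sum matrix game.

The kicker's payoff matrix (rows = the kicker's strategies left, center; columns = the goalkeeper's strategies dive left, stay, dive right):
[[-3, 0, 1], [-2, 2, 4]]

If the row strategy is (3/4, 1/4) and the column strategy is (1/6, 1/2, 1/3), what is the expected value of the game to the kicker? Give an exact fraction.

3/8

Against (1/6, 1/2, 1/3), each row's expected payoff is left: -1/6; center: 2.
Taking the (3/4, 1/4)-weighted average: (3/4)·(-1/6) + (1/4)·(2) = 3/8.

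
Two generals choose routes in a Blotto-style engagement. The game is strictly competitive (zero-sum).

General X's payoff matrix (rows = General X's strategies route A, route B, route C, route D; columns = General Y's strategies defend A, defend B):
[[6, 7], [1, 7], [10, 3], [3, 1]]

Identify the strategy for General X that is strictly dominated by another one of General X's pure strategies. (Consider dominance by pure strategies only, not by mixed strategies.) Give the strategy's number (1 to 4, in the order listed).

Compare route D with route A: 6 > 3, 7 > 1.
So route A strictly dominates route D for General X; route D is strictly dominated.

4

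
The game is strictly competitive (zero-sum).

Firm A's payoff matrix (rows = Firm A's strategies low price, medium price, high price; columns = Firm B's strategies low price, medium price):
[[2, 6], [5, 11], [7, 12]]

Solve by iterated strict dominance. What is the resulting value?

Column medium price is strictly dominated by low price for Firm B (2<6, 5<11, 7<12); eliminate medium price.
Row low price is strictly dominated by row medium price (5>2); eliminate low price.
Row medium price is strictly dominated by row high price (7>5); eliminate medium price.
Only (high price, low price) remains, with payoff 7.

7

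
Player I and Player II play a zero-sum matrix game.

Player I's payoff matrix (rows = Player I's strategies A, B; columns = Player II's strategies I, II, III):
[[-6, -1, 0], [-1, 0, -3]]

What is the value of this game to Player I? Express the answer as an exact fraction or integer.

Column II is strictly dominated by I for Player II (it gives Player I more in every row).
The remaining 2×2 game on (A, B) × (I, III) has no saddle point. Let Player I play A with probability p; indifference gives −6p − (1−p) = −3(1−p), so p = 1/4.
Similarly Player II's optimal q on I is 3/8, and the value is -6·(3/8) + (0)·(5/8) = -9/4.

-9/4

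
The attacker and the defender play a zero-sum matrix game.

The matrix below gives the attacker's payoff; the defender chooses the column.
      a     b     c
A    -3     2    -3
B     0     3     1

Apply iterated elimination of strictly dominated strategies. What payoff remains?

Row A is strictly dominated by row B (0>-3, 3>2, 1>-3); eliminate A.
Column b is strictly dominated by a for the defender (0<3); eliminate b.
Column c is strictly dominated by a for the defender (0<1); eliminate c.
Only (B, a) remains, with payoff 0.

0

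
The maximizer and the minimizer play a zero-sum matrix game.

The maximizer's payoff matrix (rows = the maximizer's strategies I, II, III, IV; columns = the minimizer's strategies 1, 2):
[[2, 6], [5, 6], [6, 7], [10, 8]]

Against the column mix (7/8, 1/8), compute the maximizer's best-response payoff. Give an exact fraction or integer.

I: (2)·(7/8) + (6)·(1/8) = 5/2.
II: (5)·(7/8) + (6)·(1/8) = 41/8.
III: (6)·(7/8) + (7)·(1/8) = 49/8.
IV: (10)·(7/8) + (8)·(1/8) = 39/4.
The best pure response is IV with expected payoff 39/4.

39/4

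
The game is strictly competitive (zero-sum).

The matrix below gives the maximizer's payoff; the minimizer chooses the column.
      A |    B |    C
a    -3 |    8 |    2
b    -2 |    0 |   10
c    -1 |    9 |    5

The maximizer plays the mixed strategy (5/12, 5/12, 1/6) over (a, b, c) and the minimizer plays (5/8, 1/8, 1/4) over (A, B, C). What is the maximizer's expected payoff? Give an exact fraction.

21/32

Against (5/8, 1/8, 1/4), each row's expected payoff is a: -3/8; b: 5/4; c: 7/4.
Taking the (5/12, 5/12, 1/6)-weighted average: (5/12)·(-3/8) + (5/12)·(5/4) + (1/6)·(7/4) = 21/32.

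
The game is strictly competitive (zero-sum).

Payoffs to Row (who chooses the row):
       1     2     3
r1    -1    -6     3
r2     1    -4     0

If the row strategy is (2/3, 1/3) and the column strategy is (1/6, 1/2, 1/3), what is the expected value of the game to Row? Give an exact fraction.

-37/18

Against (1/6, 1/2, 1/3), each row's expected payoff is r1: -13/6; r2: -11/6.
Taking the (2/3, 1/3)-weighted average: (2/3)·(-13/6) + (1/3)·(-11/6) = -37/18.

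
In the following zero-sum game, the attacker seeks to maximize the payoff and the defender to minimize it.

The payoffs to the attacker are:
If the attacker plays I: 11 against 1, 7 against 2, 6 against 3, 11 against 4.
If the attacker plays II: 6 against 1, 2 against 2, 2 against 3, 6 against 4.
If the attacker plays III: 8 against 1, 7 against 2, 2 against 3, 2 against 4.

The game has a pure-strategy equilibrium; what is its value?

Row minima: 6, 2, 2 → the attacker's maximin is 6.
Column maxima: 11, 7, 6, 11 → the defender's minimax is 6.
They coincide at (I, 3), so the value is 6.

6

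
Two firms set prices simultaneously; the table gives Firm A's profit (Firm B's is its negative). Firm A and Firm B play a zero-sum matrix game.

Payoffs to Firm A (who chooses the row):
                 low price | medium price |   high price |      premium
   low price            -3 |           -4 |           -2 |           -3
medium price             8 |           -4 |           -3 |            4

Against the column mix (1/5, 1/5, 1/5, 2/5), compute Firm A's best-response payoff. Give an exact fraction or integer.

9/5

low price: (-3)·(1/5) + (-4)·(1/5) + (-2)·(1/5) + (-3)·(2/5) = -3.
medium price: (8)·(1/5) + (-4)·(1/5) + (-3)·(1/5) + (4)·(2/5) = 9/5.
The best pure response is medium price with expected payoff 9/5.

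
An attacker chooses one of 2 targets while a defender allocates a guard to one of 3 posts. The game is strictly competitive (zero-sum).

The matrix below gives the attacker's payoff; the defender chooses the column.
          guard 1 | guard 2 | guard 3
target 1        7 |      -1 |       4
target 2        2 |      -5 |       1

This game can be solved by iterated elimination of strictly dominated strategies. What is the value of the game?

-1

Column guard 1 is strictly dominated by guard 2 for the defender (-1<7, -5<2); eliminate guard 1.
Row target 2 is strictly dominated by row target 1 (-1>-5, 4>1); eliminate target 2.
Column guard 3 is strictly dominated by guard 2 for the defender (-1<4); eliminate guard 3.
Only (target 1, guard 2) remains, with payoff -1.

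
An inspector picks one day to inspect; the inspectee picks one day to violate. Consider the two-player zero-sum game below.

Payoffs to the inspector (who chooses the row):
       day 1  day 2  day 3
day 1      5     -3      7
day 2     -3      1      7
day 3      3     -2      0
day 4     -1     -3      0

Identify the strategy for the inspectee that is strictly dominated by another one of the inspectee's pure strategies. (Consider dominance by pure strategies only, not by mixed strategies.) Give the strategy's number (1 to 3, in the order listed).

3

The inspectee prefers columns that give the inspector less. Compare day 3 with day 2: -3 < 7, 1 < 7, -2 < 0, -3 < 0.
So day 2 strictly dominates day 3 for the inspectee; day 3 is strictly dominated.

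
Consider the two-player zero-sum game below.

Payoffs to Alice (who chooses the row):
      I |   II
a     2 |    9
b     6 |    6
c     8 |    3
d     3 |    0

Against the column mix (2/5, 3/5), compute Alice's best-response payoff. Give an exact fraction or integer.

31/5

a: (2)·(2/5) + (9)·(3/5) = 31/5.
b: (6)·(2/5) + (6)·(3/5) = 6.
c: (8)·(2/5) + (3)·(3/5) = 5.
d: (3)·(2/5) + (0)·(3/5) = 6/5.
The best pure response is a with expected payoff 31/5.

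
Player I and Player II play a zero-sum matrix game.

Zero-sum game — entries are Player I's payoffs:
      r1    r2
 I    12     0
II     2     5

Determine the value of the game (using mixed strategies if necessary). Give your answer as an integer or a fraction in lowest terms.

Row minima are 0 and 2, so Player I's maximin is 2; column maxima are 12 and 5, so Player II's minimax is 5. These differ, so the equilibrium is in mixed strategies.
Let Player I play I with probability p. Player II is indifferent when 12p + 2(1−p) = 5(1−p), giving p = 1/5.
Let Player II play r1 with probability q. Player I is indifferent when 12q = 2q + 5(1−q), giving q = 1/3.
The value is 12·(1/3) + (0)·(2/3) = 4.

4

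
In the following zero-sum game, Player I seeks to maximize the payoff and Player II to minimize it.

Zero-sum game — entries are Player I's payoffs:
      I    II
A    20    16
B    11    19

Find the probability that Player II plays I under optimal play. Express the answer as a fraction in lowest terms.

1/4

Row minima are 16 and 11, so Player I's maximin is 16; column maxima are 20 and 19, so Player II's minimax is 19. These differ, so the equilibrium is in mixed strategies.
Let Player II play I with probability q. Player I is indifferent when 20q + 16(1−q) = 11q + 19(1−q), giving q = 1/4.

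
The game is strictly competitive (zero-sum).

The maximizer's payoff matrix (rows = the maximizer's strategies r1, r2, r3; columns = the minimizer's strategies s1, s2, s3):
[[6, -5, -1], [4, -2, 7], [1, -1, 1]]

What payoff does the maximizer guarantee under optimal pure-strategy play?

-1

Row minima: -5, -2, -1 → the maximizer's maximin is -1.
Column maxima: 6, -1, 7 → the minimizer's minimax is -1.
They coincide at (r3, s2), so the value is -1.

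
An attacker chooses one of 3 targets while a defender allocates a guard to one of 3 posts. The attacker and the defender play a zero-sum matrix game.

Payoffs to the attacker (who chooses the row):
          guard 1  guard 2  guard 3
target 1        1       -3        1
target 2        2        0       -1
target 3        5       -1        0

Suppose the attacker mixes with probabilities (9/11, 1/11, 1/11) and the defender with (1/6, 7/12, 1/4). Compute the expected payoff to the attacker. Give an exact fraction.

-35/33

Against (1/6, 7/12, 1/4), each row's expected payoff is target 1: -4/3; target 2: 1/12; target 3: 1/4.
Taking the (9/11, 1/11, 1/11)-weighted average: (9/11)·(-4/3) + (1/11)·(1/12) + (1/11)·(1/4) = -35/33.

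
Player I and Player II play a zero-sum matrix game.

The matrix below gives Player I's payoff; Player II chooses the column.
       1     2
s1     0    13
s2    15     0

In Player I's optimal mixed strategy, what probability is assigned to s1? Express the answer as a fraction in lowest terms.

15/28

Row minima are 0 and 0, so Player I's maximin is 0; column maxima are 15 and 13, so Player II's minimax is 13. These differ, so the equilibrium is in mixed strategies.
Let Player I play s1 with probability p. Player II is indifferent when 15(1−p) = 13p, giving p = 15/28.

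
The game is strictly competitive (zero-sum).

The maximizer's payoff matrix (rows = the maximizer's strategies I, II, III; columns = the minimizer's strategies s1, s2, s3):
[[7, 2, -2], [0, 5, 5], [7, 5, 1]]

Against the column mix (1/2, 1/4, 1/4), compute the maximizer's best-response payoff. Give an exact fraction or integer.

5

I: (7)·(1/2) + (2)·(1/4) + (-2)·(1/4) = 7/2.
II: (0)·(1/2) + (5)·(1/4) + (5)·(1/4) = 5/2.
III: (7)·(1/2) + (5)·(1/4) + (1)·(1/4) = 5.
The best pure response is III with expected payoff 5.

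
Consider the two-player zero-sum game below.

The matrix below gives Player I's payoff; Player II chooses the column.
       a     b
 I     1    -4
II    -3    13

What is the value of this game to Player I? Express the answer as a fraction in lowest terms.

Row minima are -4 and -3, so Player I's maximin is -3; column maxima are 1 and 13, so Player II's minimax is 1. These differ, so the equilibrium is in mixed strategies.
Let Player I play I with probability p. Player II is indifferent when p − 3(1−p) = −4p + 13(1−p), giving p = 16/21.
Let Player II play a with probability q. Player I is indifferent when q − 4(1−q) = −3q + 13(1−q), giving q = 17/21.
The value is 1·(17/21) + (-4)·(4/21) = 1/21.

1/21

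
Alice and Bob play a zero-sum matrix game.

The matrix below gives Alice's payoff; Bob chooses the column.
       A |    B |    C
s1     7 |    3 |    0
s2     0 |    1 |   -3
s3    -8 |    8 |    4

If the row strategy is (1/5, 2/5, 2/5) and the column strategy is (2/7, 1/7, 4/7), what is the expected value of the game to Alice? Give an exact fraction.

Against (2/7, 1/7, 4/7), each row's expected payoff is s1: 17/7; s2: -11/7; s3: 8/7.
Taking the (1/5, 2/5, 2/5)-weighted average: (1/5)·(17/7) + (2/5)·(-11/7) + (2/5)·(8/7) = 11/35.

11/35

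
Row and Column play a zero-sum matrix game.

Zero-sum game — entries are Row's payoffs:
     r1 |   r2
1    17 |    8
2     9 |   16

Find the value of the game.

25/2

Row minima are 8 and 9, so Row's maximin is 9; column maxima are 17 and 16, so Column's minimax is 16. These differ, so the equilibrium is in mixed strategies.
Let Row play 1 with probability p. Column is indifferent when 17p + 9(1−p) = 8p + 16(1−p), giving p = 7/16.
Let Column play r1 with probability q. Row is indifferent when 17q + 8(1−q) = 9q + 16(1−q), giving q = 1/2.
The value is 17·(1/2) + (8)·(1/2) = 25/2.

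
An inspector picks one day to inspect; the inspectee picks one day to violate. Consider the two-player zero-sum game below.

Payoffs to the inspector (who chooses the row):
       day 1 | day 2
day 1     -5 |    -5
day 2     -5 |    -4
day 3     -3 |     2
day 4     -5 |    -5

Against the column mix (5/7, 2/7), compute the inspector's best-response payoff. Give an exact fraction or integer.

-11/7

day 1: (-5)·(5/7) + (-5)·(2/7) = -5.
day 2: (-5)·(5/7) + (-4)·(2/7) = -33/7.
day 3: (-3)·(5/7) + (2)·(2/7) = -11/7.
day 4: (-5)·(5/7) + (-5)·(2/7) = -5.
The best pure response is day 3 with expected payoff -11/7.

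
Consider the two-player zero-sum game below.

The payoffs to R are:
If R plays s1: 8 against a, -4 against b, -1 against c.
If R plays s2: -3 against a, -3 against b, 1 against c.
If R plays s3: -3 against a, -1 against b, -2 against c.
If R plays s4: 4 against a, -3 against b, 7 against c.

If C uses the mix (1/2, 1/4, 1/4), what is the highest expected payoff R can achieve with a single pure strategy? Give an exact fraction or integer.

3

s1: (8)·(1/2) + (-4)·(1/4) + (-1)·(1/4) = 11/4.
s2: (-3)·(1/2) + (-3)·(1/4) + (1)·(1/4) = -2.
s3: (-3)·(1/2) + (-1)·(1/4) + (-2)·(1/4) = -9/4.
s4: (4)·(1/2) + (-3)·(1/4) + (7)·(1/4) = 3.
The best pure response is s4 with expected payoff 3.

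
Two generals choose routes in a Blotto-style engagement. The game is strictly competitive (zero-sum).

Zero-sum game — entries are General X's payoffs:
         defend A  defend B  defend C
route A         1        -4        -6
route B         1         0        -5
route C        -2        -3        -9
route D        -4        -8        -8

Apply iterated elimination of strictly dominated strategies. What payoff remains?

Column defend A is strictly dominated by defend B for General Y (-4<1, 0<1, -3<-2, -8<-4); eliminate defend A.
Row route C is strictly dominated by row route B (0>-3, -5>-9); eliminate route C.
Row route A is strictly dominated by row route B (0>-4, -5>-6); eliminate route A.
Row route D is strictly dominated by row route B (0>-8, -5>-8); eliminate route D.
Column defend B is strictly dominated by defend C for General Y (-5<0); eliminate defend B.
Only (route B, defend C) remains, with payoff -5.

-5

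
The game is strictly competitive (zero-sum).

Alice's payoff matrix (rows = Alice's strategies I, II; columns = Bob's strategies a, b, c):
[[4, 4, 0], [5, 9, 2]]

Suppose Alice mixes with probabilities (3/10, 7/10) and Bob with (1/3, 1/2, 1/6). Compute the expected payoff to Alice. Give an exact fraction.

Against (1/3, 1/2, 1/6), each row's expected payoff is I: 10/3; II: 13/2.
Taking the (3/10, 7/10)-weighted average: (3/10)·(10/3) + (7/10)·(13/2) = 111/20.

111/20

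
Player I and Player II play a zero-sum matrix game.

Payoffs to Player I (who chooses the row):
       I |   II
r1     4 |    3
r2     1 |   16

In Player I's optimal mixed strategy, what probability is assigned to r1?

Row minima are 3 and 1, so Player I's maximin is 3; column maxima are 4 and 16, so Player II's minimax is 4. These differ, so the equilibrium is in mixed strategies.
Let Player I play r1 with probability p. Player II is indifferent when 4p + (1−p) = 3p + 16(1−p), giving p = 15/16.

15/16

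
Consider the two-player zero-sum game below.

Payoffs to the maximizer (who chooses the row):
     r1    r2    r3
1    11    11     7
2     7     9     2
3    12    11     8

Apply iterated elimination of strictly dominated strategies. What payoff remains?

8

Column r2 is strictly dominated by r3 for the minimizer (7<11, 2<9, 8<11); eliminate r2.
Column r1 is strictly dominated by r3 for the minimizer (7<11, 2<7, 8<12); eliminate r1.
Row 1 is strictly dominated by row 3 (8>7); eliminate 1.
Row 2 is strictly dominated by row 3 (8>2); eliminate 2.
Only (3, r3) remains, with payoff 8.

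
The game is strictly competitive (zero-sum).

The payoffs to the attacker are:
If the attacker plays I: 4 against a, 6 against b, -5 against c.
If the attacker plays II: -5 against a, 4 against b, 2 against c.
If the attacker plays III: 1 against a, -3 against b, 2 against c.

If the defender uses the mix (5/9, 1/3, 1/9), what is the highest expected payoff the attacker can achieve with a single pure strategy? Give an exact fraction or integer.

11/3

I: (4)·(5/9) + (6)·(1/3) + (-5)·(1/9) = 11/3.
II: (-5)·(5/9) + (4)·(1/3) + (2)·(1/9) = -11/9.
III: (1)·(5/9) + (-3)·(1/3) + (2)·(1/9) = -2/9.
The best pure response is I with expected payoff 11/3.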